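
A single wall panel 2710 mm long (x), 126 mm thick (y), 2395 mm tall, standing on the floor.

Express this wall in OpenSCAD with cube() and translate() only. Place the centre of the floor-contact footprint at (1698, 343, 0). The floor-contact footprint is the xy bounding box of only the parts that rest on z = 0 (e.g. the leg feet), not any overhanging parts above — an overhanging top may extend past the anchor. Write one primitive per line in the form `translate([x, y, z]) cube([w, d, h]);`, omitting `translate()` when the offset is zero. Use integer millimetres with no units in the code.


translate([343, 280, 0]) cube([2710, 126, 2395]);


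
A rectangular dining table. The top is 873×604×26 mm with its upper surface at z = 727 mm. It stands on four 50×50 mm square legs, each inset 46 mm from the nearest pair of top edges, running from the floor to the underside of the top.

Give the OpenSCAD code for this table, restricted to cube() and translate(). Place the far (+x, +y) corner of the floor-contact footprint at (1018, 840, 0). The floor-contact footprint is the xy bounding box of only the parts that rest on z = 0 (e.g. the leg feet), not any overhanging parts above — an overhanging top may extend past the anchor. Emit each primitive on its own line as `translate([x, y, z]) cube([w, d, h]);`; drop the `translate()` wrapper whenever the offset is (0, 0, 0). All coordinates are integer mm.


// leg_h = 727 - 26 = 701
translate([191, 282, 701]) cube([873, 604, 26]);
translate([237, 328, 0]) cube([50, 50, 701]);
translate([968, 328, 0]) cube([50, 50, 701]);
translate([237, 790, 0]) cube([50, 50, 701]);
translate([968, 790, 0]) cube([50, 50, 701]);


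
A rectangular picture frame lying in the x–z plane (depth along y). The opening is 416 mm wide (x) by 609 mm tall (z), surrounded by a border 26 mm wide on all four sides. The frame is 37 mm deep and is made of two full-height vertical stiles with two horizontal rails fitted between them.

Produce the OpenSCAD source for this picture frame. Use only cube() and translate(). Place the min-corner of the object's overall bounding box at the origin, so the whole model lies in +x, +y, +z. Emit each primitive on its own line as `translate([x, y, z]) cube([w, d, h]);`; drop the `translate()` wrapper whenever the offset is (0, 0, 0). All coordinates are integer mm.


cube([26, 37, 661]);
translate([442, 0, 0]) cube([26, 37, 661]);
translate([26, 0, 0]) cube([416, 37, 26]);
translate([26, 0, 635]) cube([416, 37, 26]);


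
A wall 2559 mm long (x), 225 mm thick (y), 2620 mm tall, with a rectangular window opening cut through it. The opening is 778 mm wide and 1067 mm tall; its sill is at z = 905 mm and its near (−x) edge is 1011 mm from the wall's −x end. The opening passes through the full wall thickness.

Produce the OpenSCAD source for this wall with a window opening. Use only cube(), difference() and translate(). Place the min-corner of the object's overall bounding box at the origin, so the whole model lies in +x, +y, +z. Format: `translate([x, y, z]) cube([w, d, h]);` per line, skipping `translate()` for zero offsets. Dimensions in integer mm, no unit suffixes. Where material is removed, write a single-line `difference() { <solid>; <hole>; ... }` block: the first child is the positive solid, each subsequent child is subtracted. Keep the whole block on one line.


difference() { cube([2559, 225, 2620]); translate([1011, 0, 905]) cube([778, 225, 1067]); }


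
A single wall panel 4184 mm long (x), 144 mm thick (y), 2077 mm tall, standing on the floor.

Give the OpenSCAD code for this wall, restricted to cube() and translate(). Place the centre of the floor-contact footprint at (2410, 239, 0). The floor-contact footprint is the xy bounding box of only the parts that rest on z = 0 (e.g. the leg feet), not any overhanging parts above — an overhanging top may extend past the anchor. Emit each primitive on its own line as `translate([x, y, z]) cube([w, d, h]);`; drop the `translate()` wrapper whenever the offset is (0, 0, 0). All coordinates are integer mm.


translate([318, 167, 0]) cube([4184, 144, 2077]);


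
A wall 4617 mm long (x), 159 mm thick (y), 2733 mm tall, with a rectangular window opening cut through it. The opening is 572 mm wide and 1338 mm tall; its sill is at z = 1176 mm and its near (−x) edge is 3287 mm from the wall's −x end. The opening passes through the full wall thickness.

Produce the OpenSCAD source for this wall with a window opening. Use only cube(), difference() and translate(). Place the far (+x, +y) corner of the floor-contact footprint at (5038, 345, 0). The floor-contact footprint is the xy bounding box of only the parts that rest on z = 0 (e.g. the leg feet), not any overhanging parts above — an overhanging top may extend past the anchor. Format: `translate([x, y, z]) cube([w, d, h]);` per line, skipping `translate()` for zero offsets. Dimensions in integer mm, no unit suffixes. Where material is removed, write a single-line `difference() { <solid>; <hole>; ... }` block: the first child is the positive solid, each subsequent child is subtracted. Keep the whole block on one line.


difference() { translate([421, 186, 0]) cube([4617, 159, 2733]); translate([3708, 186, 1176]) cube([572, 159, 1338]); }


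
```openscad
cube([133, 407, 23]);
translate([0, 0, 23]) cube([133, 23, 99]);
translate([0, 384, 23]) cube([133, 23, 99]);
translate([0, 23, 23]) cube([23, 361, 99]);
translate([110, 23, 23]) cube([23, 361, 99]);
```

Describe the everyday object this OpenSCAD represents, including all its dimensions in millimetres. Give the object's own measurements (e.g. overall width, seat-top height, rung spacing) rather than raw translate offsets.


An open-topped rectangular box: outside dimensions 133×407×122 mm, with a uniform wall and base thickness of 23 mm. The base is a full 133×407 slab on the floor; four walls sit on top of the base. The front and back walls (the −y and +y sides) span the full width; the two side walls fit between them.


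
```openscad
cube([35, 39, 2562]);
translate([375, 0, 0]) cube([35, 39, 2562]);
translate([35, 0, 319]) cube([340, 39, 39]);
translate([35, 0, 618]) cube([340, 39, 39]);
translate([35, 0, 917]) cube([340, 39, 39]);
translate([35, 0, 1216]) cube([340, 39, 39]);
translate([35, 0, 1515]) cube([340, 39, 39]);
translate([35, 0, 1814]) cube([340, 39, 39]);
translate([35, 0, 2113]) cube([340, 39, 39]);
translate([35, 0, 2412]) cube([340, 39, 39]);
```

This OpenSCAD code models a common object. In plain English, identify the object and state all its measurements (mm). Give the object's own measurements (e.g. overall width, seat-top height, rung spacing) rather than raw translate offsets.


A straight ladder. Two 35×39 mm vertical rails, 2562 mm tall, stand 410 mm apart (outside-to-outside) with their front faces coplanar on the −y side. 8 rungs, each 39 mm deep and 39 mm tall, span between the inner faces of the rails, front faces flush with the rails. The lowest rung's underside is at z = 319 mm and rungs are spaced 299 mm apart (underside to underside).


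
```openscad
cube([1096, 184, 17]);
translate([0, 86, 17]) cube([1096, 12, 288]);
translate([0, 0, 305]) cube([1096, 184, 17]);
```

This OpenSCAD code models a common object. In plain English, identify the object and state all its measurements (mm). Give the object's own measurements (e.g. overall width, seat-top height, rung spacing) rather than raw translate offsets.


An I-beam lying along x, 1096 mm long. Overall section height 322 mm. Two flanges 184 mm wide (y) and 17 mm thick, one on the floor and one at the top; a web 12 mm thick runs between them, centred on the flange width.


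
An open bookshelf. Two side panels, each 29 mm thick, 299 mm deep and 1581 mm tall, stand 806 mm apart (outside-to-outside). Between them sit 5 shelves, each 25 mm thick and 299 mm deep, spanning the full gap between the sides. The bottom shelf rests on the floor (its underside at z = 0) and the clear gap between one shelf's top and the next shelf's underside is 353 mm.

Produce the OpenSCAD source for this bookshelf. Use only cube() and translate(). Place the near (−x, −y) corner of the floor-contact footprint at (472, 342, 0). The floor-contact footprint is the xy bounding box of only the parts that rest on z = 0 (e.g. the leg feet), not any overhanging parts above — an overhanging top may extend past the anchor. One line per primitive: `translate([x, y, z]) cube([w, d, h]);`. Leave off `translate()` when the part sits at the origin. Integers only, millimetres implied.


translate([472, 342, 0]) cube([29, 299, 1581]);
translate([1249, 342, 0]) cube([29, 299, 1581]);
translate([501, 342, 0]) cube([748, 299, 25]);
translate([501, 342, 378]) cube([748, 299, 25]);
translate([501, 342, 756]) cube([748, 299, 25]);
translate([501, 342, 1134]) cube([748, 299, 25]);
translate([501, 342, 1512]) cube([748, 299, 25]);


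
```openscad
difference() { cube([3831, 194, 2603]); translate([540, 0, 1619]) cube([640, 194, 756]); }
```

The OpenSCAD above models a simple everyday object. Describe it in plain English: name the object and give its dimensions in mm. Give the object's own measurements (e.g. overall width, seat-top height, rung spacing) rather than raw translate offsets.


A wall 3831 mm long (x), 194 mm thick (y), 2603 mm tall, with a rectangular window opening cut through it. The opening is 640 mm wide and 756 mm tall; its sill is at z = 1619 mm and its near (−x) edge is 540 mm from the wall's −x end. The opening passes through the full wall thickness.


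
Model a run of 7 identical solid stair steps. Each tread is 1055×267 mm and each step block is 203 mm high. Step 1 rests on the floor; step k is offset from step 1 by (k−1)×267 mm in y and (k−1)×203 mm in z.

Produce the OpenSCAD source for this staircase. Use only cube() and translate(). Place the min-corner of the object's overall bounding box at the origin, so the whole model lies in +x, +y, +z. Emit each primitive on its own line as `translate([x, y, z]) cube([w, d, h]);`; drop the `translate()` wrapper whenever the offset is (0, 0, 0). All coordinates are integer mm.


cube([1055, 267, 203]);
translate([0, 267, 203]) cube([1055, 267, 203]);
translate([0, 534, 406]) cube([1055, 267, 203]);
translate([0, 801, 609]) cube([1055, 267, 203]);
translate([0, 1068, 812]) cube([1055, 267, 203]);
translate([0, 1335, 1015]) cube([1055, 267, 203]);
translate([0, 1602, 1218]) cube([1055, 267, 203]);


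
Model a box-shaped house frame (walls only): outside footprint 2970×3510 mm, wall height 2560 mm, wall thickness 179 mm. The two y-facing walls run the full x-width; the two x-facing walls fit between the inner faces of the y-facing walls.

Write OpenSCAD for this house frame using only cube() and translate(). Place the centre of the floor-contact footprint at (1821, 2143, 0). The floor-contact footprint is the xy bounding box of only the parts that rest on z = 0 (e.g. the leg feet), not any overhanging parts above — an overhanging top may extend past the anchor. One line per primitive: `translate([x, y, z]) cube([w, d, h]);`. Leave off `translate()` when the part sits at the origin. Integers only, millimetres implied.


translate([336, 388, 0]) cube([2970, 179, 2560]);
translate([336, 3719, 0]) cube([2970, 179, 2560]);
translate([336, 567, 0]) cube([179, 3152, 2560]);
translate([3127, 567, 0]) cube([179, 3152, 2560]);


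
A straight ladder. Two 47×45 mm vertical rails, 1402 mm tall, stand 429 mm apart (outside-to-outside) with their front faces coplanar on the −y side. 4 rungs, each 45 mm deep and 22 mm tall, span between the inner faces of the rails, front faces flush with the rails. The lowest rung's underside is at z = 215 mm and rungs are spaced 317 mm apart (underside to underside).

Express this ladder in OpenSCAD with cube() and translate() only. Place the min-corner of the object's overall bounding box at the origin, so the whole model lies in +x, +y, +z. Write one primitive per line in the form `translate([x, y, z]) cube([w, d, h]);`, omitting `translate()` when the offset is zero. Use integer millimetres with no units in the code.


cube([47, 45, 1402]);
translate([382, 0, 0]) cube([47, 45, 1402]);
translate([47, 0, 215]) cube([335, 45, 22]);
translate([47, 0, 532]) cube([335, 45, 22]);
translate([47, 0, 849]) cube([335, 45, 22]);
translate([47, 0, 1166]) cube([335, 45, 22]);


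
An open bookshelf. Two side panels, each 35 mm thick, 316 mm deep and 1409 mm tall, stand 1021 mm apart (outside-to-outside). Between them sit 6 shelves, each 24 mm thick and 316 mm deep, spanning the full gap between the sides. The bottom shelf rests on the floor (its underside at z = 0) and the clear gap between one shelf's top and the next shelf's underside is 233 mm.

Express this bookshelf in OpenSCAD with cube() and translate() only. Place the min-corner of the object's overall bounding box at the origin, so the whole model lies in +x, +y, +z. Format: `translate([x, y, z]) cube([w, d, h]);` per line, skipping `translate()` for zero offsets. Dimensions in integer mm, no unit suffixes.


cube([35, 316, 1409]);
translate([986, 0, 0]) cube([35, 316, 1409]);
translate([35, 0, 0]) cube([951, 316, 24]);
translate([35, 0, 257]) cube([951, 316, 24]);
translate([35, 0, 514]) cube([951, 316, 24]);
translate([35, 0, 771]) cube([951, 316, 24]);
translate([35, 0, 1028]) cube([951, 316, 24]);
translate([35, 0, 1285]) cube([951, 316, 24]);


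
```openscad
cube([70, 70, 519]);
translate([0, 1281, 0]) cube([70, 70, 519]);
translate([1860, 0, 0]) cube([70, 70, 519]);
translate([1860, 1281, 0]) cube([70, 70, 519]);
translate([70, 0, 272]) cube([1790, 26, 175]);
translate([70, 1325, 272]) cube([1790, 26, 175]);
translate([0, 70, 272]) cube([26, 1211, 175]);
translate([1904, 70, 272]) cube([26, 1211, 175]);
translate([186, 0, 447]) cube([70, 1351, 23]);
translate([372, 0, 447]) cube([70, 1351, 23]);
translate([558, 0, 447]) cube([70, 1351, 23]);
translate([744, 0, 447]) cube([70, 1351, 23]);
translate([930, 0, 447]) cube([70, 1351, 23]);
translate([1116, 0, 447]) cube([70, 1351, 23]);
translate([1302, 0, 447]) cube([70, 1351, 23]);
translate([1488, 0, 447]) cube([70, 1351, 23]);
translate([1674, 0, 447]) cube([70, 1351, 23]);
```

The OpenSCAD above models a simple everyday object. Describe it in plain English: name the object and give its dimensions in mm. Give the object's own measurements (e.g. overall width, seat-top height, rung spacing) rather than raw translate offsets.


A bed frame 1930 mm long (x) by 1351 mm wide (y). Four 70×70 mm corner posts, 519 mm tall, at the corners of the footprint. Four rails of 26 mm thickness and 175 mm height run between adjacent posts with their undersides at z = 272 mm, their outer faces flush with the outside of the frame (the two x-running rails run between the posts' inner faces; the two y-running rails run between the posts' inner faces). 9 slats, each 70 mm wide (x) and 23 mm thick, lie across the top of the two x-running rails, running the full 1351 mm width of the frame in y; along x they sit between the end posts with a 116 mm gap after the −x posts and between neighbouring slats and before the +x posts.


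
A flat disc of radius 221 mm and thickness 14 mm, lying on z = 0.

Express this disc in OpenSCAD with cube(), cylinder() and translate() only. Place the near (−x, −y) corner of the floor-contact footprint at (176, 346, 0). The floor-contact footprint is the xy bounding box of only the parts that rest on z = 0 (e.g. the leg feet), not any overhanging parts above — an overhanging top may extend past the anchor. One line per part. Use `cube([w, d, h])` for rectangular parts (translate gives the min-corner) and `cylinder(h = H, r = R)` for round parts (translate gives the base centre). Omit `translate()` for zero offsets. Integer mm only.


translate([397, 567, 0]) cylinder(h = 14, r = 221);


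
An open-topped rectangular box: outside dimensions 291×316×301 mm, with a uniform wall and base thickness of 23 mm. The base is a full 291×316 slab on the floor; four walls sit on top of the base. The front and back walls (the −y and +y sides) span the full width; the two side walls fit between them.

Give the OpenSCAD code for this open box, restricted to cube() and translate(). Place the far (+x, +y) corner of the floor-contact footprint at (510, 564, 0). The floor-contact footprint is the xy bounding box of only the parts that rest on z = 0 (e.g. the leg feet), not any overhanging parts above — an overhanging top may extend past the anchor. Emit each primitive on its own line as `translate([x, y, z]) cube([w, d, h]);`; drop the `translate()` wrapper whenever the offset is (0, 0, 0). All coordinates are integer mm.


translate([219, 248, 0]) cube([291, 316, 23]);
translate([219, 248, 23]) cube([291, 23, 278]);
translate([219, 541, 23]) cube([291, 23, 278]);
translate([219, 271, 23]) cube([23, 270, 278]);
translate([487, 271, 23]) cube([23, 270, 278]);


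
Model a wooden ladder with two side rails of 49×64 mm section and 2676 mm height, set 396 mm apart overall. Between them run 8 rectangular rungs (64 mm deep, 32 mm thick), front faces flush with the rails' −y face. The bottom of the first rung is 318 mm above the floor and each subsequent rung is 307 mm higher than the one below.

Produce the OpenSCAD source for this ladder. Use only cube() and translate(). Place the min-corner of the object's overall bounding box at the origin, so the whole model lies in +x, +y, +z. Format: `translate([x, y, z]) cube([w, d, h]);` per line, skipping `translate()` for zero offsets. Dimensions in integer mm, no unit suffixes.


cube([49, 64, 2676]);
translate([347, 0, 0]) cube([49, 64, 2676]);
translate([49, 0, 318]) cube([298, 64, 32]);
translate([49, 0, 625]) cube([298, 64, 32]);
translate([49, 0, 932]) cube([298, 64, 32]);
translate([49, 0, 1239]) cube([298, 64, 32]);
translate([49, 0, 1546]) cube([298, 64, 32]);
translate([49, 0, 1853]) cube([298, 64, 32]);
translate([49, 0, 2160]) cube([298, 64, 32]);
translate([49, 0, 2467]) cube([298, 64, 32]);


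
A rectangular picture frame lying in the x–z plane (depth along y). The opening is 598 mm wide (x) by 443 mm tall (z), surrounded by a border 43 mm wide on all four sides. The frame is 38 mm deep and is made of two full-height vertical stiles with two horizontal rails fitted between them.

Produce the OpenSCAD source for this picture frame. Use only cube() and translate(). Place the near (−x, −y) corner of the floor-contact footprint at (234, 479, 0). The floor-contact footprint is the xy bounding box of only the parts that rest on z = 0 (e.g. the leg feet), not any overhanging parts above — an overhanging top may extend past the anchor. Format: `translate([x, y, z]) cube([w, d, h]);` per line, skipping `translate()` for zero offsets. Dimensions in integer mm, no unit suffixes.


translate([234, 479, 0]) cube([43, 38, 529]);
translate([875, 479, 0]) cube([43, 38, 529]);
translate([277, 479, 0]) cube([598, 38, 43]);
translate([277, 479, 486]) cube([598, 38, 43]);


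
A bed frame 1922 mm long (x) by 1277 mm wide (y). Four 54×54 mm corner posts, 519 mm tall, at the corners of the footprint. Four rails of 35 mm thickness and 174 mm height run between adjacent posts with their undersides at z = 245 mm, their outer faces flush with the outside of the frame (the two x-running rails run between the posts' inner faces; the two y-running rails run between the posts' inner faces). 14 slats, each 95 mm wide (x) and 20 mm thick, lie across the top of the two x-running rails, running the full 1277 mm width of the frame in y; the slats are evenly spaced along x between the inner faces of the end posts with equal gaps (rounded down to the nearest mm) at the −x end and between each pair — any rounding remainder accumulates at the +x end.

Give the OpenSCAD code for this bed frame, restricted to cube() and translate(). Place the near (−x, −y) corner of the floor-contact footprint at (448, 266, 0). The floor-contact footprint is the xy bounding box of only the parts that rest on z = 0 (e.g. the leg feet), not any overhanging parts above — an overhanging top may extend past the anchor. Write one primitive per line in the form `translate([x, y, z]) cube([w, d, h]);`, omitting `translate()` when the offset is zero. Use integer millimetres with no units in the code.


translate([448, 266, 0]) cube([54, 54, 519]);
translate([448, 1489, 0]) cube([54, 54, 519]);
translate([2316, 266, 0]) cube([54, 54, 519]);
translate([2316, 1489, 0]) cube([54, 54, 519]);
translate([502, 266, 245]) cube([1814, 35, 174]);
translate([502, 1508, 245]) cube([1814, 35, 174]);
translate([448, 320, 245]) cube([35, 1169, 174]);
translate([2335, 320, 245]) cube([35, 1169, 174]);
translate([534, 266, 419]) cube([95, 1277, 20]);
translate([661, 266, 419]) cube([95, 1277, 20]);
translate([788, 266, 419]) cube([95, 1277, 20]);
translate([915, 266, 419]) cube([95, 1277, 20]);
translate([1042, 266, 419]) cube([95, 1277, 20]);
translate([1169, 266, 419]) cube([95, 1277, 20]);
translate([1296, 266, 419]) cube([95, 1277, 20]);
translate([1423, 266, 419]) cube([95, 1277, 20]);
translate([1550, 266, 419]) cube([95, 1277, 20]);
translate([1677, 266, 419]) cube([95, 1277, 20]);
translate([1804, 266, 419]) cube([95, 1277, 20]);
translate([1931, 266, 419]) cube([95, 1277, 20]);
translate([2058, 266, 419]) cube([95, 1277, 20]);
translate([2185, 266, 419]) cube([95, 1277, 20]);


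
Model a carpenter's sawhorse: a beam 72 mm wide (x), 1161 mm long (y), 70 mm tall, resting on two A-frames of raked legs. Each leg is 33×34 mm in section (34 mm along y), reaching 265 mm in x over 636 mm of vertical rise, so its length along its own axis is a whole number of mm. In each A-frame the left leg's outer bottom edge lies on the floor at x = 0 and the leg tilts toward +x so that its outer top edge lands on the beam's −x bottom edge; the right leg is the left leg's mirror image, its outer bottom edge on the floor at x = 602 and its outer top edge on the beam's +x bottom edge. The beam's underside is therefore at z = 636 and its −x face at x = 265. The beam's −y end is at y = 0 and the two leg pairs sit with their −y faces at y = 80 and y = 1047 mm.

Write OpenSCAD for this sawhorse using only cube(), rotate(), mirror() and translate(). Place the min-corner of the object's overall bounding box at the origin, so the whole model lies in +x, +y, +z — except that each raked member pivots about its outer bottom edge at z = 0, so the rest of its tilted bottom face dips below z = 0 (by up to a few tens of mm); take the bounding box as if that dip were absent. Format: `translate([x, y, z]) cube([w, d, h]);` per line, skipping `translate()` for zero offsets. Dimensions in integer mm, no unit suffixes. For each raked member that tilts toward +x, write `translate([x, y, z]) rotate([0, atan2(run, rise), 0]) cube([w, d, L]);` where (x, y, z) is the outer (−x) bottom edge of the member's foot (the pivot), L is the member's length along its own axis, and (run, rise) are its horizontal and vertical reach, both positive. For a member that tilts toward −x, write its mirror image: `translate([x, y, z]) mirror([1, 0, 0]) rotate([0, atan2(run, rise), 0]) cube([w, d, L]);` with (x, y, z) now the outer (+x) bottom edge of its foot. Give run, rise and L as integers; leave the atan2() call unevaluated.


translate([265, 0, 636]) cube([72, 1161, 70]);
translate([0, 80, 0]) rotate([0, atan2(265, 636), 0]) cube([33, 34, 689]);
translate([602, 80, 0]) mirror([1, 0, 0]) rotate([0, atan2(265, 636), 0]) cube([33, 34, 689]);
translate([0, 1047, 0]) rotate([0, atan2(265, 636), 0]) cube([33, 34, 689]);
translate([602, 1047, 0]) mirror([1, 0, 0]) rotate([0, atan2(265, 636), 0]) cube([33, 34, 689]);


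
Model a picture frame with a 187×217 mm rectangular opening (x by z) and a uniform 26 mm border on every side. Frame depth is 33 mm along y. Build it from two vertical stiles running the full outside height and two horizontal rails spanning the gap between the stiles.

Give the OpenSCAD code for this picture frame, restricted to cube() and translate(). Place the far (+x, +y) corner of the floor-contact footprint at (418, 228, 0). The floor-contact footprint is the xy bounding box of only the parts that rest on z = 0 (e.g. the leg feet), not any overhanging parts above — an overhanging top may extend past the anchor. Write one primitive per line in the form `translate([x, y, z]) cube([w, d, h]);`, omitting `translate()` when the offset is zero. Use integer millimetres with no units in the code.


translate([179, 195, 0]) cube([26, 33, 269]);
translate([392, 195, 0]) cube([26, 33, 269]);
translate([205, 195, 0]) cube([187, 33, 26]);
translate([205, 195, 243]) cube([187, 33, 26]);


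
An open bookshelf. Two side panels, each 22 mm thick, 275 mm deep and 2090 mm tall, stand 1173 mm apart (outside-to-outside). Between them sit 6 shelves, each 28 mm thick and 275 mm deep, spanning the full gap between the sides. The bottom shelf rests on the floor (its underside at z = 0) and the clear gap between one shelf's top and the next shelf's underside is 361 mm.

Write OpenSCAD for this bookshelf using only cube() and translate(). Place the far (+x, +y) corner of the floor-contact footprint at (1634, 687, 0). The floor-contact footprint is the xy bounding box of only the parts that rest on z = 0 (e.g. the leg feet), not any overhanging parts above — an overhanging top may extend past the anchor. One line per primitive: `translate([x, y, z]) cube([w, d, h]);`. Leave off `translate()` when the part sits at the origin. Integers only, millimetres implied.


translate([461, 412, 0]) cube([22, 275, 2090]);
translate([1612, 412, 0]) cube([22, 275, 2090]);
translate([483, 412, 0]) cube([1129, 275, 28]);
translate([483, 412, 389]) cube([1129, 275, 28]);
translate([483, 412, 778]) cube([1129, 275, 28]);
translate([483, 412, 1167]) cube([1129, 275, 28]);
translate([483, 412, 1556]) cube([1129, 275, 28]);
translate([483, 412, 1945]) cube([1129, 275, 28]);


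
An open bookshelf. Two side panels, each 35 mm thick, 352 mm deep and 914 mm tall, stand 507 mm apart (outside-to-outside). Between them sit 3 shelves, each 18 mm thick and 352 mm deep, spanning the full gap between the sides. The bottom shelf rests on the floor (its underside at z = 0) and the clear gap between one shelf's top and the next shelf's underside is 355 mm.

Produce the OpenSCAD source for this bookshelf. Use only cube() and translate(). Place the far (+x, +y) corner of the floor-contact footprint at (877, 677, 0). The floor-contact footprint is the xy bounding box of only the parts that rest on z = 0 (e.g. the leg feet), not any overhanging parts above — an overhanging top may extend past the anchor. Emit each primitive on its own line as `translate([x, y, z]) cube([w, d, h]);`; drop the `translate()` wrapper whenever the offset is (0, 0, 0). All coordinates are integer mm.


translate([370, 325, 0]) cube([35, 352, 914]);
translate([842, 325, 0]) cube([35, 352, 914]);
translate([405, 325, 0]) cube([437, 352, 18]);
translate([405, 325, 373]) cube([437, 352, 18]);
translate([405, 325, 746]) cube([437, 352, 18]);


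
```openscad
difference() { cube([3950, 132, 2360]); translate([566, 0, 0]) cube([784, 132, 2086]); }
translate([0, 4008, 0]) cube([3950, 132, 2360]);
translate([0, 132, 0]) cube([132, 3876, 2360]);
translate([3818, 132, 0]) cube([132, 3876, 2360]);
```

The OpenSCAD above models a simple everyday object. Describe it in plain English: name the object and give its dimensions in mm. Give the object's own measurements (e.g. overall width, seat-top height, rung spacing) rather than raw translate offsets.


A single room: four walls, each 2360 mm tall and 132 mm thick, enclosing an outside footprint 3950×4140 mm (x × y), no floor or roof. The front and back walls (−y and +y sides) run the full x-width; the side walls fit between their inner faces. A door opening 784 mm wide and 2086 mm tall is cut through the front wall from the floor up, its −x edge 566 mm from the wall's −x end.


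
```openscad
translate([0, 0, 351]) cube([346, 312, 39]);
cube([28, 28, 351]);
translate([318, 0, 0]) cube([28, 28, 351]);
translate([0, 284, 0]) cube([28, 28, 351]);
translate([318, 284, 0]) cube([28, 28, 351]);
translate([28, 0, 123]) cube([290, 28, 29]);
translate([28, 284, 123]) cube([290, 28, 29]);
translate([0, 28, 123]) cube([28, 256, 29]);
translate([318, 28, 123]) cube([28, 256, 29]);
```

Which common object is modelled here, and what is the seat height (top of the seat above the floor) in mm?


A stool. The seat height is 390 mm.

A 346×312×39 slab at z = 351 on four corner posts — a stool. The seat top is 351 + 39 = 390 mm.


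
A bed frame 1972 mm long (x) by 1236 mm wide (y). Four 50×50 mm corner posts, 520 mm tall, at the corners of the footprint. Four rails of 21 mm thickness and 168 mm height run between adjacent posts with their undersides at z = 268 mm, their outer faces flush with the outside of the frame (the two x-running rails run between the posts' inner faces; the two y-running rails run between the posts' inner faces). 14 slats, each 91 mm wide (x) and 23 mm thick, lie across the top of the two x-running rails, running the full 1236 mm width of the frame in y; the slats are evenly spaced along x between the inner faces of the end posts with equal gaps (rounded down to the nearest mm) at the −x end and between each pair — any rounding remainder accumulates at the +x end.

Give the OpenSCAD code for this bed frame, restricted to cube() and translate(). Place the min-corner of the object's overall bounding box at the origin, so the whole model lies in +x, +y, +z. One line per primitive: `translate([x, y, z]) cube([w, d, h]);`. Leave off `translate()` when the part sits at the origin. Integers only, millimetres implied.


cube([50, 50, 520]);
translate([0, 1186, 0]) cube([50, 50, 520]);
translate([1922, 0, 0]) cube([50, 50, 520]);
translate([1922, 1186, 0]) cube([50, 50, 520]);
translate([50, 0, 268]) cube([1872, 21, 168]);
translate([50, 1215, 268]) cube([1872, 21, 168]);
translate([0, 50, 268]) cube([21, 1136, 168]);
translate([1951, 50, 268]) cube([21, 1136, 168]);
translate([89, 0, 436]) cube([91, 1236, 23]);
translate([219, 0, 436]) cube([91, 1236, 23]);
translate([349, 0, 436]) cube([91, 1236, 23]);
translate([479, 0, 436]) cube([91, 1236, 23]);
translate([609, 0, 436]) cube([91, 1236, 23]);
translate([739, 0, 436]) cube([91, 1236, 23]);
translate([869, 0, 436]) cube([91, 1236, 23]);
translate([999, 0, 436]) cube([91, 1236, 23]);
translate([1129, 0, 436]) cube([91, 1236, 23]);
translate([1259, 0, 436]) cube([91, 1236, 23]);
translate([1389, 0, 436]) cube([91, 1236, 23]);
translate([1519, 0, 436]) cube([91, 1236, 23]);
translate([1649, 0, 436]) cube([91, 1236, 23]);
translate([1779, 0, 436]) cube([91, 1236, 23]);


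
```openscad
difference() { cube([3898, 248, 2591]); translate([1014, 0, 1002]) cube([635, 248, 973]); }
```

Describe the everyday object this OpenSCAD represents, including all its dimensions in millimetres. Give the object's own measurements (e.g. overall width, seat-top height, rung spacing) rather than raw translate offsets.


A wall 3898 mm long (x), 248 mm thick (y), 2591 mm tall, with a rectangular window opening cut through it. The opening is 635 mm wide and 973 mm tall; its sill is at z = 1002 mm and its near (−x) edge is 1014 mm from the wall's −x end. The opening passes through the full wall thickness.


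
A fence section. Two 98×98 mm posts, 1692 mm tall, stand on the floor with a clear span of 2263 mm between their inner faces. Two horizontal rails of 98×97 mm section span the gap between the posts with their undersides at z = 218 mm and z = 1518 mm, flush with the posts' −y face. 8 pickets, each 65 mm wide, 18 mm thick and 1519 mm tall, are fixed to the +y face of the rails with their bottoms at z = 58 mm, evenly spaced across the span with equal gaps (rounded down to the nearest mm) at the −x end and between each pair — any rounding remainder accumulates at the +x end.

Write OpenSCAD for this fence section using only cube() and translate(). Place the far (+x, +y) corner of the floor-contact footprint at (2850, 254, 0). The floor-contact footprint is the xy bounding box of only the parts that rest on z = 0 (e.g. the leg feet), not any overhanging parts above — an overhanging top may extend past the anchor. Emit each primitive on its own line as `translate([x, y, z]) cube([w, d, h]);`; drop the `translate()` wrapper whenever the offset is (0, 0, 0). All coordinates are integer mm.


translate([391, 156, 0]) cube([98, 98, 1692]);
translate([2752, 156, 0]) cube([98, 98, 1692]);
translate([489, 156, 218]) cube([2263, 98, 97]);
translate([489, 156, 1518]) cube([2263, 98, 97]);
translate([682, 254, 58]) cube([65, 18, 1519]);
translate([940, 254, 58]) cube([65, 18, 1519]);
translate([1198, 254, 58]) cube([65, 18, 1519]);
translate([1456, 254, 58]) cube([65, 18, 1519]);
translate([1714, 254, 58]) cube([65, 18, 1519]);
translate([1972, 254, 58]) cube([65, 18, 1519]);
translate([2230, 254, 58]) cube([65, 18, 1519]);
translate([2488, 254, 58]) cube([65, 18, 1519]);


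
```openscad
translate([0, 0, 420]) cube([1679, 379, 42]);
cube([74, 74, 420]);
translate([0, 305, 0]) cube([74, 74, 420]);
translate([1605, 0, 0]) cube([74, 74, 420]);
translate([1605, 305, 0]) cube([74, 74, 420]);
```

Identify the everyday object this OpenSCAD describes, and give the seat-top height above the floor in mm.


A bench. The seat-top height is 462 mm.

A long slab on four corner posts — a bench. The slab sits at z = 420 with thickness 42, so the top is 420 + 42 = 462 mm.


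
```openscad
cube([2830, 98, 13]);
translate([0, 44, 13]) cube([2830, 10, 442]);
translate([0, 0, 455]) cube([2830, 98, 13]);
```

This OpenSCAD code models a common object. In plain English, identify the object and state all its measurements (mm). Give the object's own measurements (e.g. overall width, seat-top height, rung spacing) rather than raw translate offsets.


An I-beam lying along x, 2830 mm long. Overall section height 468 mm. Two flanges 98 mm wide (y) and 13 mm thick, one on the floor and one at the top; a web 10 mm thick runs between them, centred on the flange width.


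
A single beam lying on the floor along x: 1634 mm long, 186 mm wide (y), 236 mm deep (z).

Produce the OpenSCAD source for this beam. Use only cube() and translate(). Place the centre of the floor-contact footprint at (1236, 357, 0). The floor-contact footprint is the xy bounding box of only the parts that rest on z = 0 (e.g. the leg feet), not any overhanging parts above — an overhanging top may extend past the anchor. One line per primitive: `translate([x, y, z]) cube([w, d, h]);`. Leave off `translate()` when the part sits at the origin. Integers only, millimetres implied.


translate([419, 264, 0]) cube([1634, 186, 236]);


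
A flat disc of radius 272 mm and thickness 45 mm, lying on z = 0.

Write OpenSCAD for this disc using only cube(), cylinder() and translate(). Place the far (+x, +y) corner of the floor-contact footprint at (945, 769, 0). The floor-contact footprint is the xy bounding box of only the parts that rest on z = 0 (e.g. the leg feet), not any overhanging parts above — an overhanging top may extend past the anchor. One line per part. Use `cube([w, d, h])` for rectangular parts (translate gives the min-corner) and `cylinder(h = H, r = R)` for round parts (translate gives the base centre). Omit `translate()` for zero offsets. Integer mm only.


translate([673, 497, 0]) cylinder(h = 45, r = 272);


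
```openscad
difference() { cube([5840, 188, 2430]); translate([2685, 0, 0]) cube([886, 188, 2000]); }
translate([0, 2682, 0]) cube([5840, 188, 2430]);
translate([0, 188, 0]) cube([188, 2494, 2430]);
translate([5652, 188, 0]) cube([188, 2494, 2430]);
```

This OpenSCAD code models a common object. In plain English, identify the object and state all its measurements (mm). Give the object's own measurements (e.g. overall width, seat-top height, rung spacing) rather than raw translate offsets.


A single room: four walls, each 2430 mm tall and 188 mm thick, enclosing an outside footprint 5840×2870 mm (x × y), no floor or roof. The front and back walls (−y and +y sides) run the full x-width; the side walls fit between their inner faces. A door opening 886 mm wide and 2000 mm tall is cut through the front wall from the floor up, its −x edge 2685 mm from the wall's −x end.


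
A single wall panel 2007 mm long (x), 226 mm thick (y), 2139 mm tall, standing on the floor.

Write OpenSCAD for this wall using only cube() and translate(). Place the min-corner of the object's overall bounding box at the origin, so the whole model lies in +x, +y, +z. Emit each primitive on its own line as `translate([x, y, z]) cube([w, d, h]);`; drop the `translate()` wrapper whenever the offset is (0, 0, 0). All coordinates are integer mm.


cube([2007, 226, 2139]);


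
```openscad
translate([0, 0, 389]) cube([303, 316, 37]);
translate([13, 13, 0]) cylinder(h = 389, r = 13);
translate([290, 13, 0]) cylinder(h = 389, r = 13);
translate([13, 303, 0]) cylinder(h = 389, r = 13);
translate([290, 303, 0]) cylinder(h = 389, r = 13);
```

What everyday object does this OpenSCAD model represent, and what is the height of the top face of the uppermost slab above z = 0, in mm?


A stool. The seat height is 426 mm.

A 303×316×37 slab at z = 389 on four corner cylinders — a stool. The seat top is 389 + 37 = 426 mm.


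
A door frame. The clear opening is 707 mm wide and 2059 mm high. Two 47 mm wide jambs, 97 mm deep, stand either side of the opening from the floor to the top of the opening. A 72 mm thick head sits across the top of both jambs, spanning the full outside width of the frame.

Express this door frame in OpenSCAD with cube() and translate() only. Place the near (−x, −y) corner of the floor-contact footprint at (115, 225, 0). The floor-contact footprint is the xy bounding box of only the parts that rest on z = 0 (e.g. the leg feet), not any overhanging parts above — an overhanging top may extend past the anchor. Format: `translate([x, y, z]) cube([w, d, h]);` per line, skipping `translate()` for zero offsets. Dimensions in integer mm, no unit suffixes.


translate([115, 225, 0]) cube([47, 97, 2059]);
translate([869, 225, 0]) cube([47, 97, 2059]);
translate([115, 225, 2059]) cube([801, 97, 72]);


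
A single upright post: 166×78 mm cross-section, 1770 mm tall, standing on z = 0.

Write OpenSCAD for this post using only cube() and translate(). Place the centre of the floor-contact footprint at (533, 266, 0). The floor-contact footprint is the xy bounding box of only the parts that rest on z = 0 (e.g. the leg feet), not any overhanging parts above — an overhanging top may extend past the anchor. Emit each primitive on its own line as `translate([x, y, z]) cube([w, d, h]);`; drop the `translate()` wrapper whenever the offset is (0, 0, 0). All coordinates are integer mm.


translate([450, 227, 0]) cube([166, 78, 1770]);


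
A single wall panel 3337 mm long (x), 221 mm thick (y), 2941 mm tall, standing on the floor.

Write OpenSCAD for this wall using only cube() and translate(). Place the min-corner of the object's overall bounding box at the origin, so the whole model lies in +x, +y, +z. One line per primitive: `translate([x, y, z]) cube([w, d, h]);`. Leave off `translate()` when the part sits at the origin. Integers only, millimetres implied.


cube([3337, 221, 2941]);


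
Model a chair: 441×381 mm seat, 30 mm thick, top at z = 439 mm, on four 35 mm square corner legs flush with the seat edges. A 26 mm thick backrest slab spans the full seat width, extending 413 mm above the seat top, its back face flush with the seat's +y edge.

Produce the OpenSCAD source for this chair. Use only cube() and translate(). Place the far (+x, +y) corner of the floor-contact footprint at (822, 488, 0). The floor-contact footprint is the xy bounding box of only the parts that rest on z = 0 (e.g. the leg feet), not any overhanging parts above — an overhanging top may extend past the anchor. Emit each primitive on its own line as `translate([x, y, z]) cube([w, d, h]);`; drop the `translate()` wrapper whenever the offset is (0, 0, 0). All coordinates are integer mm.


translate([381, 107, 409]) cube([441, 381, 30]);
translate([381, 107, 0]) cube([35, 35, 409]);
translate([787, 107, 0]) cube([35, 35, 409]);
translate([381, 453, 0]) cube([35, 35, 409]);
translate([787, 453, 0]) cube([35, 35, 409]);
translate([381, 462, 439]) cube([441, 26, 413]);
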